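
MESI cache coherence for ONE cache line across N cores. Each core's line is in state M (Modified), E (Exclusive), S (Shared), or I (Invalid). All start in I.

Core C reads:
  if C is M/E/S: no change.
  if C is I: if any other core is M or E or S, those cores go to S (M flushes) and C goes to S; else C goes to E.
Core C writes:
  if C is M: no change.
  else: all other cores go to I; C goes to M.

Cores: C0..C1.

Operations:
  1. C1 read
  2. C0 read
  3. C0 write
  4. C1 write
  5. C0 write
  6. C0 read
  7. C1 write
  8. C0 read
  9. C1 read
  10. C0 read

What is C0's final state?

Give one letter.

Op 1: C1 read [C1 read from I: no other sharers -> C1=E (exclusive)] -> [I,E]
Op 2: C0 read [C0 read from I: others=['C1=E'] -> C0=S, others downsized to S] -> [S,S]
Op 3: C0 write [C0 write: invalidate ['C1=S'] -> C0=M] -> [M,I]
Op 4: C1 write [C1 write: invalidate ['C0=M'] -> C1=M] -> [I,M]
Op 5: C0 write [C0 write: invalidate ['C1=M'] -> C0=M] -> [M,I]
Op 6: C0 read [C0 read: already in M, no change] -> [M,I]
Op 7: C1 write [C1 write: invalidate ['C0=M'] -> C1=M] -> [I,M]
Op 8: C0 read [C0 read from I: others=['C1=M'] -> C0=S, others downsized to S] -> [S,S]
Op 9: C1 read [C1 read: already in S, no change] -> [S,S]
Op 10: C0 read [C0 read: already in S, no change] -> [S,S]

Answer: S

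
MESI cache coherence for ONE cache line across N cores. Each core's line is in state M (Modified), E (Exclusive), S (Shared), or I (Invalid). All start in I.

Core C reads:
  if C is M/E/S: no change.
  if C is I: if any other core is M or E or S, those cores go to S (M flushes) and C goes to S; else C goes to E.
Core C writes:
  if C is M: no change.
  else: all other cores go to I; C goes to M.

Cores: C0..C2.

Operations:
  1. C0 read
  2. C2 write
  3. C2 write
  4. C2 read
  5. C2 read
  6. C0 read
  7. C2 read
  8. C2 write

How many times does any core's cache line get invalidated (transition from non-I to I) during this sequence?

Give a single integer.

Op 1: C0 read [C0 read from I: no other sharers -> C0=E (exclusive)] -> [E,I,I] (invalidations this op: 0; running total: 0)
Op 2: C2 write [C2 write: invalidate ['C0=E'] -> C2=M] -> [I,I,M] (invalidations this op: 1; running total: 1)
Op 3: C2 write [C2 write: already M (modified), no change] -> [I,I,M] (invalidations this op: 0; running total: 1)
Op 4: C2 read [C2 read: already in M, no change] -> [I,I,M] (invalidations this op: 0; running total: 1)
Op 5: C2 read [C2 read: already in M, no change] -> [I,I,M] (invalidations this op: 0; running total: 1)
Op 6: C0 read [C0 read from I: others=['C2=M'] -> C0=S, others downsized to S] -> [S,I,S] (invalidations this op: 0; running total: 1)
Op 7: C2 read [C2 read: already in S, no change] -> [S,I,S] (invalidations this op: 0; running total: 1)
Op 8: C2 write [C2 write: invalidate ['C0=S'] -> C2=M] -> [I,I,M] (invalidations this op: 1; running total: 2)

Answer: 2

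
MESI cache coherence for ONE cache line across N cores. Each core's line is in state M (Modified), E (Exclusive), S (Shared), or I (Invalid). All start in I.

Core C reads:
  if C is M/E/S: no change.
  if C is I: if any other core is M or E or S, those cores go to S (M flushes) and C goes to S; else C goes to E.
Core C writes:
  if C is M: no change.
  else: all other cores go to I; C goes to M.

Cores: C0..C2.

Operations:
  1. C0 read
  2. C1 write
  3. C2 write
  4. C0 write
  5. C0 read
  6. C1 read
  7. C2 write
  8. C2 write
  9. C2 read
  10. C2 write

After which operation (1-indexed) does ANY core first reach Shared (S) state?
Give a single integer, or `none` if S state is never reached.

Answer: 6

Derivation:
Op 1: C0 read [C0 read from I: no other sharers -> C0=E (exclusive)] -> [E,I,I]
Op 2: C1 write [C1 write: invalidate ['C0=E'] -> C1=M] -> [I,M,I]
Op 3: C2 write [C2 write: invalidate ['C1=M'] -> C2=M] -> [I,I,M]
Op 4: C0 write [C0 write: invalidate ['C2=M'] -> C0=M] -> [M,I,I]
Op 5: C0 read [C0 read: already in M, no change] -> [M,I,I]
Op 6: C1 read [C1 read from I: others=['C0=M'] -> C1=S, others downsized to S] -> [S,S,I]
  -> First S state at op 6; remaining ops need not be traced.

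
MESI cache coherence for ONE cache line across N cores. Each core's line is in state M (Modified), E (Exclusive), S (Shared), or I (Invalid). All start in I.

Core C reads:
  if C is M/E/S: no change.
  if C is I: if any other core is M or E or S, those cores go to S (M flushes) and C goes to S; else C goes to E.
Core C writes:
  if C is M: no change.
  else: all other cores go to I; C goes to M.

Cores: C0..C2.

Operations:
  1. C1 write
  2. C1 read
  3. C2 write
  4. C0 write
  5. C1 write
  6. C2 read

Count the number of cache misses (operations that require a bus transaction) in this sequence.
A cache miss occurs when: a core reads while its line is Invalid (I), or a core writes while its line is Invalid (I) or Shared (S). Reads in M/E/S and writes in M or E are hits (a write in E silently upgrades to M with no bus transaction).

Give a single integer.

Op 1: C1 write [C1 write: invalidate none -> C1=M] -> [I,M,I] [MISS #1: write from I]
Op 2: C1 read [C1 read: already in M, no change] -> [I,M,I] [hit: read from M]
Op 3: C2 write [C2 write: invalidate ['C1=M'] -> C2=M] -> [I,I,M] [MISS #2: write from I]
Op 4: C0 write [C0 write: invalidate ['C2=M'] -> C0=M] -> [M,I,I] [MISS #3: write from I]
Op 5: C1 write [C1 write: invalidate ['C0=M'] -> C1=M] -> [I,M,I] [MISS #4: write from I]
Op 6: C2 read [C2 read from I: others=['C1=M'] -> C2=S, others downsized to S] -> [I,S,S] [MISS #5: read from I]

Answer: 5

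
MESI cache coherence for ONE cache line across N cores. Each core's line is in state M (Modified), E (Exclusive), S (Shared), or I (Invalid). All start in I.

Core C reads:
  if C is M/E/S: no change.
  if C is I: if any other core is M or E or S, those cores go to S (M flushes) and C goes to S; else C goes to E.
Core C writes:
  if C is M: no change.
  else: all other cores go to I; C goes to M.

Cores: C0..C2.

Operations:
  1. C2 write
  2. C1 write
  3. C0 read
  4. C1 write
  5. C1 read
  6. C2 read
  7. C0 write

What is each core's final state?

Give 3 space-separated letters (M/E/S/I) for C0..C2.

Op 1: C2 write [C2 write: invalidate none -> C2=M] -> [I,I,M]
Op 2: C1 write [C1 write: invalidate ['C2=M'] -> C1=M] -> [I,M,I]
Op 3: C0 read [C0 read from I: others=['C1=M'] -> C0=S, others downsized to S] -> [S,S,I]
Op 4: C1 write [C1 write: invalidate ['C0=S'] -> C1=M] -> [I,M,I]
Op 5: C1 read [C1 read: already in M, no change] -> [I,M,I]
Op 6: C2 read [C2 read from I: others=['C1=M'] -> C2=S, others downsized to S] -> [I,S,S]
Op 7: C0 write [C0 write: invalidate ['C1=S', 'C2=S'] -> C0=M] -> [M,I,I]

Answer: M I I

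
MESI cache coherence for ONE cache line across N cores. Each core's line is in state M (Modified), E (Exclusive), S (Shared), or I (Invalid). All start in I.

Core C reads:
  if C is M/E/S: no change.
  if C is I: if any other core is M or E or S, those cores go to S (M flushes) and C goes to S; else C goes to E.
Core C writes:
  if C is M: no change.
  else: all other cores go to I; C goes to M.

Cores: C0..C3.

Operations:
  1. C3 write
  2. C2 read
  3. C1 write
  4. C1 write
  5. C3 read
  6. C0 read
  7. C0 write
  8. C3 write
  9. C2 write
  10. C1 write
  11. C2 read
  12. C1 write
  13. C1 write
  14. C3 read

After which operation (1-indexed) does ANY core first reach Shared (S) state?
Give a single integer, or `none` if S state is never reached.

Answer: 2

Derivation:
Op 1: C3 write [C3 write: invalidate none -> C3=M] -> [I,I,I,M]
Op 2: C2 read [C2 read from I: others=['C3=M'] -> C2=S, others downsized to S] -> [I,I,S,S]
  -> First S state at op 2; remaining ops need not be traced.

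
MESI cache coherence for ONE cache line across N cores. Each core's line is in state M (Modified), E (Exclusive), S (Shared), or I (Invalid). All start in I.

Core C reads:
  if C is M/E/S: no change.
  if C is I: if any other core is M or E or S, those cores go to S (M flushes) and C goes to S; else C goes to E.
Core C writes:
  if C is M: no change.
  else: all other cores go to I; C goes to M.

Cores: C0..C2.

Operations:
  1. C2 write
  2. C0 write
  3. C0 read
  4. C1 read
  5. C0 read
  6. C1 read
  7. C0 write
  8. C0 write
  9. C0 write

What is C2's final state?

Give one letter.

Op 1: C2 write [C2 write: invalidate none -> C2=M] -> [I,I,M]
Op 2: C0 write [C0 write: invalidate ['C2=M'] -> C0=M] -> [M,I,I]
Op 3: C0 read [C0 read: already in M, no change] -> [M,I,I]
Op 4: C1 read [C1 read from I: others=['C0=M'] -> C1=S, others downsized to S] -> [S,S,I]
Op 5: C0 read [C0 read: already in S, no change] -> [S,S,I]
Op 6: C1 read [C1 read: already in S, no change] -> [S,S,I]
Op 7: C0 write [C0 write: invalidate ['C1=S'] -> C0=M] -> [M,I,I]
Op 8: C0 write [C0 write: already M (modified), no change] -> [M,I,I]
Op 9: C0 write [C0 write: already M (modified), no change] -> [M,I,I]

Answer: I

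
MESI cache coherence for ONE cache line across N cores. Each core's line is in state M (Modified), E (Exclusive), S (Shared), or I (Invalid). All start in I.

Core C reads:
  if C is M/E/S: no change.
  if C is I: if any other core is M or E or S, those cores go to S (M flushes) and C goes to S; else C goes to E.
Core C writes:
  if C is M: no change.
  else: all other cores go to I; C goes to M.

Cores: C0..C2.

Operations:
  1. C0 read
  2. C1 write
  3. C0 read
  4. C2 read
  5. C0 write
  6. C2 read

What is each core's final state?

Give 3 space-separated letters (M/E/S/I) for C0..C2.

Op 1: C0 read [C0 read from I: no other sharers -> C0=E (exclusive)] -> [E,I,I]
Op 2: C1 write [C1 write: invalidate ['C0=E'] -> C1=M] -> [I,M,I]
Op 3: C0 read [C0 read from I: others=['C1=M'] -> C0=S, others downsized to S] -> [S,S,I]
Op 4: C2 read [C2 read from I: others=['C0=S', 'C1=S'] -> C2=S, others downsized to S] -> [S,S,S]
Op 5: C0 write [C0 write: invalidate ['C1=S', 'C2=S'] -> C0=M] -> [M,I,I]
Op 6: C2 read [C2 read from I: others=['C0=M'] -> C2=S, others downsized to S] -> [S,I,S]

Answer: S I S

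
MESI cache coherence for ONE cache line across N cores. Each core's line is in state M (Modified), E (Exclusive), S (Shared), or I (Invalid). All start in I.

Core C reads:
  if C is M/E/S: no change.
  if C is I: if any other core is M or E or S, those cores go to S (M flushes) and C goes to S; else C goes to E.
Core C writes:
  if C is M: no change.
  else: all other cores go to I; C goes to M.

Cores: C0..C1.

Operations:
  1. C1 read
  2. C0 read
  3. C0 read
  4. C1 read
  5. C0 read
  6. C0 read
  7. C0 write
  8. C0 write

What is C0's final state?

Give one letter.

Op 1: C1 read [C1 read from I: no other sharers -> C1=E (exclusive)] -> [I,E]
Op 2: C0 read [C0 read from I: others=['C1=E'] -> C0=S, others downsized to S] -> [S,S]
Op 3: C0 read [C0 read: already in S, no change] -> [S,S]
Op 4: C1 read [C1 read: already in S, no change] -> [S,S]
Op 5: C0 read [C0 read: already in S, no change] -> [S,S]
Op 6: C0 read [C0 read: already in S, no change] -> [S,S]
Op 7: C0 write [C0 write: invalidate ['C1=S'] -> C0=M] -> [M,I]
Op 8: C0 write [C0 write: already M (modified), no change] -> [M,I]

Answer: M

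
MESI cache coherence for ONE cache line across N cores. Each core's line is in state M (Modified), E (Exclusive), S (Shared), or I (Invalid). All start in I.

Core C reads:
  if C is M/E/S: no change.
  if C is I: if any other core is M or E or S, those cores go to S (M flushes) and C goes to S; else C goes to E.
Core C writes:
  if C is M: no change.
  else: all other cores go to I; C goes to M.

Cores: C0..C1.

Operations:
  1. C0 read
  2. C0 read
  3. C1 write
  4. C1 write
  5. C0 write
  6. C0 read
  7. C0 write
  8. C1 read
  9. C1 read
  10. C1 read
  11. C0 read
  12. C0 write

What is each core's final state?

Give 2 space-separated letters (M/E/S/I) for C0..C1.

Op 1: C0 read [C0 read from I: no other sharers -> C0=E (exclusive)] -> [E,I]
Op 2: C0 read [C0 read: already in E, no change] -> [E,I]
Op 3: C1 write [C1 write: invalidate ['C0=E'] -> C1=M] -> [I,M]
Op 4: C1 write [C1 write: already M (modified), no change] -> [I,M]
Op 5: C0 write [C0 write: invalidate ['C1=M'] -> C0=M] -> [M,I]
Op 6: C0 read [C0 read: already in M, no change] -> [M,I]
Op 7: C0 write [C0 write: already M (modified), no change] -> [M,I]
Op 8: C1 read [C1 read from I: others=['C0=M'] -> C1=S, others downsized to S] -> [S,S]
Op 9: C1 read [C1 read: already in S, no change] -> [S,S]
Op 10: C1 read [C1 read: already in S, no change] -> [S,S]
Op 11: C0 read [C0 read: already in S, no change] -> [S,S]
Op 12: C0 write [C0 write: invalidate ['C1=S'] -> C0=M] -> [M,I]

Answer: M I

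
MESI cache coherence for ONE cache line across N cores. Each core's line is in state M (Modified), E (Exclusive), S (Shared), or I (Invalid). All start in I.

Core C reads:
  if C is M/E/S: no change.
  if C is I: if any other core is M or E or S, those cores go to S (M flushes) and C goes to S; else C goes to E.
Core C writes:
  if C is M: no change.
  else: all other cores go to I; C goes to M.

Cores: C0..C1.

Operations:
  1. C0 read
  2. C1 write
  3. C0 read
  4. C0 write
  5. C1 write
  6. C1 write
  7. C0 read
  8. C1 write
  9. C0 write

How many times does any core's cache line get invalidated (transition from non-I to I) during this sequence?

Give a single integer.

Op 1: C0 read [C0 read from I: no other sharers -> C0=E (exclusive)] -> [E,I] (invalidations this op: 0; running total: 0)
Op 2: C1 write [C1 write: invalidate ['C0=E'] -> C1=M] -> [I,M] (invalidations this op: 1; running total: 1)
Op 3: C0 read [C0 read from I: others=['C1=M'] -> C0=S, others downsized to S] -> [S,S] (invalidations this op: 0; running total: 1)
Op 4: C0 write [C0 write: invalidate ['C1=S'] -> C0=M] -> [M,I] (invalidations this op: 1; running total: 2)
Op 5: C1 write [C1 write: invalidate ['C0=M'] -> C1=M] -> [I,M] (invalidations this op: 1; running total: 3)
Op 6: C1 write [C1 write: already M (modified), no change] -> [I,M] (invalidations this op: 0; running total: 3)
Op 7: C0 read [C0 read from I: others=['C1=M'] -> C0=S, others downsized to S] -> [S,S] (invalidations this op: 0; running total: 3)
Op 8: C1 write [C1 write: invalidate ['C0=S'] -> C1=M] -> [I,M] (invalidations this op: 1; running total: 4)
Op 9: C0 write [C0 write: invalidate ['C1=M'] -> C0=M] -> [M,I] (invalidations this op: 1; running total: 5)

Answer: 5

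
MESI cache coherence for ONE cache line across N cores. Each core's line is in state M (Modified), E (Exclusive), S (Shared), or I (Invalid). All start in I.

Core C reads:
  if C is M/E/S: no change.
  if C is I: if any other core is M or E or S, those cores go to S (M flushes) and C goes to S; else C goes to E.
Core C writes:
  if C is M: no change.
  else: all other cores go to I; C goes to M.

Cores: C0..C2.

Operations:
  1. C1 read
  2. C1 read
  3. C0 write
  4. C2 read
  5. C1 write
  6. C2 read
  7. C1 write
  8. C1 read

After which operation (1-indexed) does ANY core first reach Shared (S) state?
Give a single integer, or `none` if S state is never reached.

Answer: 4

Derivation:
Op 1: C1 read [C1 read from I: no other sharers -> C1=E (exclusive)] -> [I,E,I]
Op 2: C1 read [C1 read: already in E, no change] -> [I,E,I]
Op 3: C0 write [C0 write: invalidate ['C1=E'] -> C0=M] -> [M,I,I]
Op 4: C2 read [C2 read from I: others=['C0=M'] -> C2=S, others downsized to S] -> [S,I,S]
  -> First S state at op 4; remaining ops need not be traced.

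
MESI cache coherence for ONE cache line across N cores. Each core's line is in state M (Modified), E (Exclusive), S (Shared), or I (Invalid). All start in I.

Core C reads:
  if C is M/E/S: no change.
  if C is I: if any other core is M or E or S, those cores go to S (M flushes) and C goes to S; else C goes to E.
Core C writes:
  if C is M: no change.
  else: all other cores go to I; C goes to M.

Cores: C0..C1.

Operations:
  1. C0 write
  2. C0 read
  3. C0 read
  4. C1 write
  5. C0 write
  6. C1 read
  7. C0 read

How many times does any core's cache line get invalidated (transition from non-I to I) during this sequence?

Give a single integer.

Op 1: C0 write [C0 write: invalidate none -> C0=M] -> [M,I] (invalidations this op: 0; running total: 0)
Op 2: C0 read [C0 read: already in M, no change] -> [M,I] (invalidations this op: 0; running total: 0)
Op 3: C0 read [C0 read: already in M, no change] -> [M,I] (invalidations this op: 0; running total: 0)
Op 4: C1 write [C1 write: invalidate ['C0=M'] -> C1=M] -> [I,M] (invalidations this op: 1; running total: 1)
Op 5: C0 write [C0 write: invalidate ['C1=M'] -> C0=M] -> [M,I] (invalidations this op: 1; running total: 2)
Op 6: C1 read [C1 read from I: others=['C0=M'] -> C1=S, others downsized to S] -> [S,S] (invalidations this op: 0; running total: 2)
Op 7: C0 read [C0 read: already in S, no change] -> [S,S] (invalidations this op: 0; running total: 2)

Answer: 2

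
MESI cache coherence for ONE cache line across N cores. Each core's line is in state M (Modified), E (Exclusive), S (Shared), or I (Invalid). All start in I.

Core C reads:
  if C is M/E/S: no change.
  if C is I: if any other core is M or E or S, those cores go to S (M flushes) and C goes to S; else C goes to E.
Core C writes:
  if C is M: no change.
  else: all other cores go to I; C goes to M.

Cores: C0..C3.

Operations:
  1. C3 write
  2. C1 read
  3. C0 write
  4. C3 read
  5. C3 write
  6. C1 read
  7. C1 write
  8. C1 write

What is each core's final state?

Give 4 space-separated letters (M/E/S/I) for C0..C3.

Op 1: C3 write [C3 write: invalidate none -> C3=M] -> [I,I,I,M]
Op 2: C1 read [C1 read from I: others=['C3=M'] -> C1=S, others downsized to S] -> [I,S,I,S]
Op 3: C0 write [C0 write: invalidate ['C1=S', 'C3=S'] -> C0=M] -> [M,I,I,I]
Op 4: C3 read [C3 read from I: others=['C0=M'] -> C3=S, others downsized to S] -> [S,I,I,S]
Op 5: C3 write [C3 write: invalidate ['C0=S'] -> C3=M] -> [I,I,I,M]
Op 6: C1 read [C1 read from I: others=['C3=M'] -> C1=S, others downsized to S] -> [I,S,I,S]
Op 7: C1 write [C1 write: invalidate ['C3=S'] -> C1=M] -> [I,M,I,I]
Op 8: C1 write [C1 write: already M (modified), no change] -> [I,M,I,I]

Answer: I M I I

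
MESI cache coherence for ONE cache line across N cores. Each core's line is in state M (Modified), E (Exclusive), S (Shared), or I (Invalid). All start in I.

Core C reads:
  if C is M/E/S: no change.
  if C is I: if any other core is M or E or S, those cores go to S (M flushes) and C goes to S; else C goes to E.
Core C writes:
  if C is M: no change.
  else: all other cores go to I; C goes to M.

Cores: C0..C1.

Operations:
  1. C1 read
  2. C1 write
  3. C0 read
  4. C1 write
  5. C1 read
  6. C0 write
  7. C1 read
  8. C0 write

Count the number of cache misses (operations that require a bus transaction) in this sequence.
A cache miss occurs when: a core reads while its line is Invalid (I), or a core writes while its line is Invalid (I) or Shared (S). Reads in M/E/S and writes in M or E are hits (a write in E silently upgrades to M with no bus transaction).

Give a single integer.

Answer: 6

Derivation:
Op 1: C1 read [C1 read from I: no other sharers -> C1=E (exclusive)] -> [I,E] [MISS #1: read from I]
Op 2: C1 write [C1 write: invalidate none -> C1=M] -> [I,M] [hit: write from E is a silent E->M upgrade, no bus transaction]
Op 3: C0 read [C0 read from I: others=['C1=M'] -> C0=S, others downsized to S] -> [S,S] [MISS #2: read from I]
Op 4: C1 write [C1 write: invalidate ['C0=S'] -> C1=M] -> [I,M] [MISS #3: write from S]
Op 5: C1 read [C1 read: already in M, no change] -> [I,M] [hit: read from M]
Op 6: C0 write [C0 write: invalidate ['C1=M'] -> C0=M] -> [M,I] [MISS #4: write from I]
Op 7: C1 read [C1 read from I: others=['C0=M'] -> C1=S, others downsized to S] -> [S,S] [MISS #5: read from I]
Op 8: C0 write [C0 write: invalidate ['C1=S'] -> C0=M] -> [M,I] [MISS #6: write from S]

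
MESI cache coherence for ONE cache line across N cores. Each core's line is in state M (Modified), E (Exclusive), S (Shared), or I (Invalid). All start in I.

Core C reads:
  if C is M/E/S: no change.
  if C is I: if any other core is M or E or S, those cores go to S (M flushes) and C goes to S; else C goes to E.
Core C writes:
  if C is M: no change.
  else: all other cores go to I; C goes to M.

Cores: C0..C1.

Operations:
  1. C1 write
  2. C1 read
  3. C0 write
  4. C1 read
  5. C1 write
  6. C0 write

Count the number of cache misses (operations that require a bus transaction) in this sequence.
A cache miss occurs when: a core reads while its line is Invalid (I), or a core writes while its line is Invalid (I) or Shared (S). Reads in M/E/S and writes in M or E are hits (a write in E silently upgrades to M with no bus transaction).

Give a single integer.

Answer: 5

Derivation:
Op 1: C1 write [C1 write: invalidate none -> C1=M] -> [I,M] [MISS #1: write from I]
Op 2: C1 read [C1 read: already in M, no change] -> [I,M] [hit: read from M]
Op 3: C0 write [C0 write: invalidate ['C1=M'] -> C0=M] -> [M,I] [MISS #2: write from I]
Op 4: C1 read [C1 read from I: others=['C0=M'] -> C1=S, others downsized to S] -> [S,S] [MISS #3: read from I]
Op 5: C1 write [C1 write: invalidate ['C0=S'] -> C1=M] -> [I,M] [MISS #4: write from S]
Op 6: C0 write [C0 write: invalidate ['C1=M'] -> C0=M] -> [M,I] [MISS #5: write from I]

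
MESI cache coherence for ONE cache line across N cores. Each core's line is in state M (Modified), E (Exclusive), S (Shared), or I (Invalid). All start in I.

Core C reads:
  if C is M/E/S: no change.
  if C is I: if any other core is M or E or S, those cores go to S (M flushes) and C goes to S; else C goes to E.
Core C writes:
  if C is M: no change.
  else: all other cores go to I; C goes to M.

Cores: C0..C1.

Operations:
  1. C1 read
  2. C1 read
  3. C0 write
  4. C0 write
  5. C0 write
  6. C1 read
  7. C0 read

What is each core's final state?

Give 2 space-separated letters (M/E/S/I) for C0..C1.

Answer: S S

Derivation:
Op 1: C1 read [C1 read from I: no other sharers -> C1=E (exclusive)] -> [I,E]
Op 2: C1 read [C1 read: already in E, no change] -> [I,E]
Op 3: C0 write [C0 write: invalidate ['C1=E'] -> C0=M] -> [M,I]
Op 4: C0 write [C0 write: already M (modified), no change] -> [M,I]
Op 5: C0 write [C0 write: already M (modified), no change] -> [M,I]
Op 6: C1 read [C1 read from I: others=['C0=M'] -> C1=S, others downsized to S] -> [S,S]
Op 7: C0 read [C0 read: already in S, no change] -> [S,S]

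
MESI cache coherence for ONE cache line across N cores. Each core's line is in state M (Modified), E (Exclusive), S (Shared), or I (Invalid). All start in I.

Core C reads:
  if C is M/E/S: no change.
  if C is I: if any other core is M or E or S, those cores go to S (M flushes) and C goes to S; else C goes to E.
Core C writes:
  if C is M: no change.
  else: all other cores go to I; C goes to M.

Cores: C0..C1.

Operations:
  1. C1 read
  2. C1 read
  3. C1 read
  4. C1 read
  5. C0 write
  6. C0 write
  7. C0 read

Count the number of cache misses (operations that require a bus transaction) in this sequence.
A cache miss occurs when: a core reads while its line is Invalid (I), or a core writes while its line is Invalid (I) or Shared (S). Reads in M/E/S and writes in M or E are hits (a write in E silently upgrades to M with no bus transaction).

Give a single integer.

Answer: 2

Derivation:
Op 1: C1 read [C1 read from I: no other sharers -> C1=E (exclusive)] -> [I,E] [MISS #1: read from I]
Op 2: C1 read [C1 read: already in E, no change] -> [I,E] [hit: read from E]
Op 3: C1 read [C1 read: already in E, no change] -> [I,E] [hit: read from E]
Op 4: C1 read [C1 read: already in E, no change] -> [I,E] [hit: read from E]
Op 5: C0 write [C0 write: invalidate ['C1=E'] -> C0=M] -> [M,I] [MISS #2: write from I]
Op 6: C0 write [C0 write: already M (modified), no change] -> [M,I] [hit: write from M]
Op 7: C0 read [C0 read: already in M, no change] -> [M,I] [hit: read from M]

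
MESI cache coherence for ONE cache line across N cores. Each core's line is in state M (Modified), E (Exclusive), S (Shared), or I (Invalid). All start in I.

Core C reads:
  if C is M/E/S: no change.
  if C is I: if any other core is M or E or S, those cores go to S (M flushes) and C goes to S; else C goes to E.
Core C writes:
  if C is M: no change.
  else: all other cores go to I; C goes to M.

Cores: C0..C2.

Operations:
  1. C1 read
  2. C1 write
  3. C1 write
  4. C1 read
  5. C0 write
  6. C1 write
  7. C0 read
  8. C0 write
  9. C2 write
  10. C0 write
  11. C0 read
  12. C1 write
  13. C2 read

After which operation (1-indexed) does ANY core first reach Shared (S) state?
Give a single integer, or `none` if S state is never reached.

Answer: 7

Derivation:
Op 1: C1 read [C1 read from I: no other sharers -> C1=E (exclusive)] -> [I,E,I]
Op 2: C1 write [C1 write: invalidate none -> C1=M] -> [I,M,I]
Op 3: C1 write [C1 write: already M (modified), no change] -> [I,M,I]
Op 4: C1 read [C1 read: already in M, no change] -> [I,M,I]
Op 5: C0 write [C0 write: invalidate ['C1=M'] -> C0=M] -> [M,I,I]
Op 6: C1 write [C1 write: invalidate ['C0=M'] -> C1=M] -> [I,M,I]
Op 7: C0 read [C0 read from I: others=['C1=M'] -> C0=S, others downsized to S] -> [S,S,I]
  -> First S state at op 7; remaining ops need not be traced.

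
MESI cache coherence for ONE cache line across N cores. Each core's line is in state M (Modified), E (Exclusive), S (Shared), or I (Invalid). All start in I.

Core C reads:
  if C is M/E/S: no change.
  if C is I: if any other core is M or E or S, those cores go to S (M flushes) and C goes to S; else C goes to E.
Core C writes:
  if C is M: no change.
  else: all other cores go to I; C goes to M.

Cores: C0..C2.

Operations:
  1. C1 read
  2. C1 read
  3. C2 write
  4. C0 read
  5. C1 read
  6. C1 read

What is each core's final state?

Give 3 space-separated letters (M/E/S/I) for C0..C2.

Op 1: C1 read [C1 read from I: no other sharers -> C1=E (exclusive)] -> [I,E,I]
Op 2: C1 read [C1 read: already in E, no change] -> [I,E,I]
Op 3: C2 write [C2 write: invalidate ['C1=E'] -> C2=M] -> [I,I,M]
Op 4: C0 read [C0 read from I: others=['C2=M'] -> C0=S, others downsized to S] -> [S,I,S]
Op 5: C1 read [C1 read from I: others=['C0=S', 'C2=S'] -> C1=S, others downsized to S] -> [S,S,S]
Op 6: C1 read [C1 read: already in S, no change] -> [S,S,S]

Answer: S S S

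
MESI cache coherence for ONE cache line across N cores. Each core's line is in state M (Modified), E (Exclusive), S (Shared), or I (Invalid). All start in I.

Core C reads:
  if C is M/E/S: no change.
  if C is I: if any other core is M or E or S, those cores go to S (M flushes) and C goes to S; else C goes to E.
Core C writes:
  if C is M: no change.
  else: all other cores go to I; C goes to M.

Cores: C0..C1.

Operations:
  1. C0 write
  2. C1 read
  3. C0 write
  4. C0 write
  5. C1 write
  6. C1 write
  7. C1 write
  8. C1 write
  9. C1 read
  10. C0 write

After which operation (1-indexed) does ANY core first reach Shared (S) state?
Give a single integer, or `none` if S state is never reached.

Answer: 2

Derivation:
Op 1: C0 write [C0 write: invalidate none -> C0=M] -> [M,I]
Op 2: C1 read [C1 read from I: others=['C0=M'] -> C1=S, others downsized to S] -> [S,S]
  -> First S state at op 2; remaining ops need not be traced.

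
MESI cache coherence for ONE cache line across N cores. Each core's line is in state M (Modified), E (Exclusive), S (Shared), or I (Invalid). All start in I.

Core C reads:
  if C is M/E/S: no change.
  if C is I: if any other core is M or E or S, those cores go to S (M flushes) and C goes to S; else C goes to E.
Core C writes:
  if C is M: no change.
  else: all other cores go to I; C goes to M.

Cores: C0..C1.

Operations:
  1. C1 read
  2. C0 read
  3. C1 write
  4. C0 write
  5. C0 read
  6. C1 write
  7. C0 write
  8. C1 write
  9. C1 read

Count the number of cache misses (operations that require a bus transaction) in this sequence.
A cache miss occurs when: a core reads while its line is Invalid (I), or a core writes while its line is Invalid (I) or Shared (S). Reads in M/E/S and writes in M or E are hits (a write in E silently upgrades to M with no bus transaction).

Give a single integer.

Answer: 7

Derivation:
Op 1: C1 read [C1 read from I: no other sharers -> C1=E (exclusive)] -> [I,E] [MISS #1: read from I]
Op 2: C0 read [C0 read from I: others=['C1=E'] -> C0=S, others downsized to S] -> [S,S] [MISS #2: read from I]
Op 3: C1 write [C1 write: invalidate ['C0=S'] -> C1=M] -> [I,M] [MISS #3: write from S]
Op 4: C0 write [C0 write: invalidate ['C1=M'] -> C0=M] -> [M,I] [MISS #4: write from I]
Op 5: C0 read [C0 read: already in M, no change] -> [M,I] [hit: read from M]
Op 6: C1 write [C1 write: invalidate ['C0=M'] -> C1=M] -> [I,M] [MISS #5: write from I]
Op 7: C0 write [C0 write: invalidate ['C1=M'] -> C0=M] -> [M,I] [MISS #6: write from I]
Op 8: C1 write [C1 write: invalidate ['C0=M'] -> C1=M] -> [I,M] [MISS #7: write from I]
Op 9: C1 read [C1 read: already in M, no change] -> [I,M] [hit: read from M]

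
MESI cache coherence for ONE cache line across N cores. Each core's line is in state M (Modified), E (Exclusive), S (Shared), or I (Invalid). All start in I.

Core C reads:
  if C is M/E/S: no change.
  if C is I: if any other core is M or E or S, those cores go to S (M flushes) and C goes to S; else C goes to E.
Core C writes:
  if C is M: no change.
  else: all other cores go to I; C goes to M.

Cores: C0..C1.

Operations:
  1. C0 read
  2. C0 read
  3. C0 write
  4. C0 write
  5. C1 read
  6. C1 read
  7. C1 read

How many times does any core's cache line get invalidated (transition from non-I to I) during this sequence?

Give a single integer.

Answer: 0

Derivation:
Op 1: C0 read [C0 read from I: no other sharers -> C0=E (exclusive)] -> [E,I] (invalidations this op: 0; running total: 0)
Op 2: C0 read [C0 read: already in E, no change] -> [E,I] (invalidations this op: 0; running total: 0)
Op 3: C0 write [C0 write: invalidate none -> C0=M] -> [M,I] (invalidations this op: 0; running total: 0)
Op 4: C0 write [C0 write: already M (modified), no change] -> [M,I] (invalidations this op: 0; running total: 0)
Op 5: C1 read [C1 read from I: others=['C0=M'] -> C1=S, others downsized to S] -> [S,S] (invalidations this op: 0; running total: 0)
Op 6: C1 read [C1 read: already in S, no change] -> [S,S] (invalidations this op: 0; running total: 0)
Op 7: C1 read [C1 read: already in S, no change] -> [S,S] (invalidations this op: 0; running total: 0)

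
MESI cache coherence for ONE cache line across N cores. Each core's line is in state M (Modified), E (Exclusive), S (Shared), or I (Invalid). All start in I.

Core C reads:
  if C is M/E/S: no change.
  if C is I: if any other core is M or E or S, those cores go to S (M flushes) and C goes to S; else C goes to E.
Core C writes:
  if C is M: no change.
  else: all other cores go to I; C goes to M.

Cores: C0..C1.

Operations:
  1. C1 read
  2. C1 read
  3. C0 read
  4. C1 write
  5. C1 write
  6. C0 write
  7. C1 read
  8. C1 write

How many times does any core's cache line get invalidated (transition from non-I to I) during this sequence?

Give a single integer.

Answer: 3

Derivation:
Op 1: C1 read [C1 read from I: no other sharers -> C1=E (exclusive)] -> [I,E] (invalidations this op: 0; running total: 0)
Op 2: C1 read [C1 read: already in E, no change] -> [I,E] (invalidations this op: 0; running total: 0)
Op 3: C0 read [C0 read from I: others=['C1=E'] -> C0=S, others downsized to S] -> [S,S] (invalidations this op: 0; running total: 0)
Op 4: C1 write [C1 write: invalidate ['C0=S'] -> C1=M] -> [I,M] (invalidations this op: 1; running total: 1)
Op 5: C1 write [C1 write: already M (modified), no change] -> [I,M] (invalidations this op: 0; running total: 1)
Op 6: C0 write [C0 write: invalidate ['C1=M'] -> C0=M] -> [M,I] (invalidations this op: 1; running total: 2)
Op 7: C1 read [C1 read from I: others=['C0=M'] -> C1=S, others downsized to S] -> [S,S] (invalidations this op: 0; running total: 2)
Op 8: C1 write [C1 write: invalidate ['C0=S'] -> C1=M] -> [I,M] (invalidations this op: 1; running total: 3)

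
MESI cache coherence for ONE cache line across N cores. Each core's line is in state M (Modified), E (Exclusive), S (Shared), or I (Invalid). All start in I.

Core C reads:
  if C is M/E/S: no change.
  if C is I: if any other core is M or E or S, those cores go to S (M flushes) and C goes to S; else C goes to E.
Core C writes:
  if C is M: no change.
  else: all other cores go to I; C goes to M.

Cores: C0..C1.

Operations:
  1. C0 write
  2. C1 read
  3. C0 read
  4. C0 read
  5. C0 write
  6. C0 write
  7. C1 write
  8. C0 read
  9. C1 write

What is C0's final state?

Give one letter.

Op 1: C0 write [C0 write: invalidate none -> C0=M] -> [M,I]
Op 2: C1 read [C1 read from I: others=['C0=M'] -> C1=S, others downsized to S] -> [S,S]
Op 3: C0 read [C0 read: already in S, no change] -> [S,S]
Op 4: C0 read [C0 read: already in S, no change] -> [S,S]
Op 5: C0 write [C0 write: invalidate ['C1=S'] -> C0=M] -> [M,I]
Op 6: C0 write [C0 write: already M (modified), no change] -> [M,I]
Op 7: C1 write [C1 write: invalidate ['C0=M'] -> C1=M] -> [I,M]
Op 8: C0 read [C0 read from I: others=['C1=M'] -> C0=S, others downsized to S] -> [S,S]
Op 9: C1 write [C1 write: invalidate ['C0=S'] -> C1=M] -> [I,M]

Answer: I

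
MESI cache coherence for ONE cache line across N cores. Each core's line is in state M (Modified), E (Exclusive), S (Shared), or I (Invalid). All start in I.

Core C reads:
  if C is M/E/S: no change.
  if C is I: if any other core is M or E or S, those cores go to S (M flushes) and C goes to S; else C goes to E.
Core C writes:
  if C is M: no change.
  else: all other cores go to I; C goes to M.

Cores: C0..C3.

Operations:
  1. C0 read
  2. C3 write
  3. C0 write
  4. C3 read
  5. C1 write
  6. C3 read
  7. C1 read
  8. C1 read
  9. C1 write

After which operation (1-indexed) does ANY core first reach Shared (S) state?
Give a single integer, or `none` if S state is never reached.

Op 1: C0 read [C0 read from I: no other sharers -> C0=E (exclusive)] -> [E,I,I,I]
Op 2: C3 write [C3 write: invalidate ['C0=E'] -> C3=M] -> [I,I,I,M]
Op 3: C0 write [C0 write: invalidate ['C3=M'] -> C0=M] -> [M,I,I,I]
Op 4: C3 read [C3 read from I: others=['C0=M'] -> C3=S, others downsized to S] -> [S,I,I,S]
  -> First S state at op 4; remaining ops need not be traced.

Answer: 4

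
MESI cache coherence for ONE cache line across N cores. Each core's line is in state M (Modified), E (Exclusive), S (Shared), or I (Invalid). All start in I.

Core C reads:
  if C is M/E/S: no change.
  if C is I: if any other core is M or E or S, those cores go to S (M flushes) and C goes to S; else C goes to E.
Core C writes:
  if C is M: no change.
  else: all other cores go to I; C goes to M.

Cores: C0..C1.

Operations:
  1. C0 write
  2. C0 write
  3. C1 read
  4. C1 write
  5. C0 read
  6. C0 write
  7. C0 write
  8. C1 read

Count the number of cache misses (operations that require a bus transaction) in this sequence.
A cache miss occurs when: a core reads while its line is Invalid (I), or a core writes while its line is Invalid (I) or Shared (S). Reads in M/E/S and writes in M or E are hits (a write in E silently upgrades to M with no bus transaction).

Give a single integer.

Answer: 6

Derivation:
Op 1: C0 write [C0 write: invalidate none -> C0=M] -> [M,I] [MISS #1: write from I]
Op 2: C0 write [C0 write: already M (modified), no change] -> [M,I] [hit: write from M]
Op 3: C1 read [C1 read from I: others=['C0=M'] -> C1=S, others downsized to S] -> [S,S] [MISS #2: read from I]
Op 4: C1 write [C1 write: invalidate ['C0=S'] -> C1=M] -> [I,M] [MISS #3: write from S]
Op 5: C0 read [C0 read from I: others=['C1=M'] -> C0=S, others downsized to S] -> [S,S] [MISS #4: read from I]
Op 6: C0 write [C0 write: invalidate ['C1=S'] -> C0=M] -> [M,I] [MISS #5: write from S]
Op 7: C0 write [C0 write: already M (modified), no change] -> [M,I] [hit: write from M]
Op 8: C1 read [C1 read from I: others=['C0=M'] -> C1=S, others downsized to S] -> [S,S] [MISS #6: read from I]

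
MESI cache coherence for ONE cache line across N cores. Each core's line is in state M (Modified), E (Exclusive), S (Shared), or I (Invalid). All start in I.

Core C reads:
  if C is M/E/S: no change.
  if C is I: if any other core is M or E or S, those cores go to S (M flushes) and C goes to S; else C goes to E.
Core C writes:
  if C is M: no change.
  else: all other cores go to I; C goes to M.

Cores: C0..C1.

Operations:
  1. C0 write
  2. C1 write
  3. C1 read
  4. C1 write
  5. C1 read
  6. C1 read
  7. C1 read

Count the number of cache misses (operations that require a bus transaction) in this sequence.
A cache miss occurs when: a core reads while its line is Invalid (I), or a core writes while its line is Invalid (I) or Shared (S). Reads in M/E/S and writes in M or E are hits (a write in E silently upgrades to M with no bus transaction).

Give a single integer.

Op 1: C0 write [C0 write: invalidate none -> C0=M] -> [M,I] [MISS #1: write from I]
Op 2: C1 write [C1 write: invalidate ['C0=M'] -> C1=M] -> [I,M] [MISS #2: write from I]
Op 3: C1 read [C1 read: already in M, no change] -> [I,M] [hit: read from M]
Op 4: C1 write [C1 write: already M (modified), no change] -> [I,M] [hit: write from M]
Op 5: C1 read [C1 read: already in M, no change] -> [I,M] [hit: read from M]
Op 6: C1 read [C1 read: already in M, no change] -> [I,M] [hit: read from M]
Op 7: C1 read [C1 read: already in M, no change] -> [I,M] [hit: read from M]

Answer: 2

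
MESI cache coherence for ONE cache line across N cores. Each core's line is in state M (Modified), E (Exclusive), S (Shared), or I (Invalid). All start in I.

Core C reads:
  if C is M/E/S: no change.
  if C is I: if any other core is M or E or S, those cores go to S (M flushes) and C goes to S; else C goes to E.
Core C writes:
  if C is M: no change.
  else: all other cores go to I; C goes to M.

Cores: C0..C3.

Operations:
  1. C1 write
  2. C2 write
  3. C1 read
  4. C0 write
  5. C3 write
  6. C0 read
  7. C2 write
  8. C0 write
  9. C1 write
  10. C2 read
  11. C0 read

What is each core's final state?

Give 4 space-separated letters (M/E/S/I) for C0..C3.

Op 1: C1 write [C1 write: invalidate none -> C1=M] -> [I,M,I,I]
Op 2: C2 write [C2 write: invalidate ['C1=M'] -> C2=M] -> [I,I,M,I]
Op 3: C1 read [C1 read from I: others=['C2=M'] -> C1=S, others downsized to S] -> [I,S,S,I]
Op 4: C0 write [C0 write: invalidate ['C1=S', 'C2=S'] -> C0=M] -> [M,I,I,I]
Op 5: C3 write [C3 write: invalidate ['C0=M'] -> C3=M] -> [I,I,I,M]
Op 6: C0 read [C0 read from I: others=['C3=M'] -> C0=S, others downsized to S] -> [S,I,I,S]
Op 7: C2 write [C2 write: invalidate ['C0=S', 'C3=S'] -> C2=M] -> [I,I,M,I]
Op 8: C0 write [C0 write: invalidate ['C2=M'] -> C0=M] -> [M,I,I,I]
Op 9: C1 write [C1 write: invalidate ['C0=M'] -> C1=M] -> [I,M,I,I]
Op 10: C2 read [C2 read from I: others=['C1=M'] -> C2=S, others downsized to S] -> [I,S,S,I]
Op 11: C0 read [C0 read from I: others=['C1=S', 'C2=S'] -> C0=S, others downsized to S] -> [S,S,S,I]

Answer: S S S I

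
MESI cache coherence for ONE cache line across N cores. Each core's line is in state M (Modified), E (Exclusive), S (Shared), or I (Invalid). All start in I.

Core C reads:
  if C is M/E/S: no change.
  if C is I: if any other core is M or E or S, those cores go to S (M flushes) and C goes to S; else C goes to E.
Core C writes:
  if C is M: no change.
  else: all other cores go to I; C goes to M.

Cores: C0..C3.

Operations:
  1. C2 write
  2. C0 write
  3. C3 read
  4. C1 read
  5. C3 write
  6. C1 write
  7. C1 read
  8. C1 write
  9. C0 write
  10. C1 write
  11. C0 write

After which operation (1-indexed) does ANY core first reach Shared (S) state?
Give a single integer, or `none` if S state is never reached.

Op 1: C2 write [C2 write: invalidate none -> C2=M] -> [I,I,M,I]
Op 2: C0 write [C0 write: invalidate ['C2=M'] -> C0=M] -> [M,I,I,I]
Op 3: C3 read [C3 read from I: others=['C0=M'] -> C3=S, others downsized to S] -> [S,I,I,S]
  -> First S state at op 3; remaining ops need not be traced.

Answer: 3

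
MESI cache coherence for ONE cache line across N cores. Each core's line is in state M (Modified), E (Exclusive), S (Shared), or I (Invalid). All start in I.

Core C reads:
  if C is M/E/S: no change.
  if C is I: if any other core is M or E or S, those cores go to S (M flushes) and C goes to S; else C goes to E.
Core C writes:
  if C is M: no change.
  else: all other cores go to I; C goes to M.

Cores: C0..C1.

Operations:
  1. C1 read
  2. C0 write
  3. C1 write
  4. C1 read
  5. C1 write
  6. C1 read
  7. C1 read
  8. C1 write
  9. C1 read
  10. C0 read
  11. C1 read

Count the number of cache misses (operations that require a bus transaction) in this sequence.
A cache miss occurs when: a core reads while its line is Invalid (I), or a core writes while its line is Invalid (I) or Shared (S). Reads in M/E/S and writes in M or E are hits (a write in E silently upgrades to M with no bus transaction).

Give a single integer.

Answer: 4

Derivation:
Op 1: C1 read [C1 read from I: no other sharers -> C1=E (exclusive)] -> [I,E] [MISS #1: read from I]
Op 2: C0 write [C0 write: invalidate ['C1=E'] -> C0=M] -> [M,I] [MISS #2: write from I]
Op 3: C1 write [C1 write: invalidate ['C0=M'] -> C1=M] -> [I,M] [MISS #3: write from I]
Op 4: C1 read [C1 read: already in M, no change] -> [I,M] [hit: read from M]
Op 5: C1 write [C1 write: already M (modified), no change] -> [I,M] [hit: write from M]
Op 6: C1 read [C1 read: already in M, no change] -> [I,M] [hit: read from M]
Op 7: C1 read [C1 read: already in M, no change] -> [I,M] [hit: read from M]
Op 8: C1 write [C1 write: already M (modified), no change] -> [I,M] [hit: write from M]
Op 9: C1 read [C1 read: already in M, no change] -> [I,M] [hit: read from M]
Op 10: C0 read [C0 read from I: others=['C1=M'] -> C0=S, others downsized to S] -> [S,S] [MISS #4: read from I]
Op 11: C1 read [C1 read: already in S, no change] -> [S,S] [hit: read from S]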